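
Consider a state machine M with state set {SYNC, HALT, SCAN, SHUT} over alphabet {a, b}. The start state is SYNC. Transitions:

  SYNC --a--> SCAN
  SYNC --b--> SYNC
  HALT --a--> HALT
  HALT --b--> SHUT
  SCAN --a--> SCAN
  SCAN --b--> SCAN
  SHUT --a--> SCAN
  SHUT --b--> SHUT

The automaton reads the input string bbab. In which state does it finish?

SYNC → SYNC → SYNC → SCAN → SCAN

SCAN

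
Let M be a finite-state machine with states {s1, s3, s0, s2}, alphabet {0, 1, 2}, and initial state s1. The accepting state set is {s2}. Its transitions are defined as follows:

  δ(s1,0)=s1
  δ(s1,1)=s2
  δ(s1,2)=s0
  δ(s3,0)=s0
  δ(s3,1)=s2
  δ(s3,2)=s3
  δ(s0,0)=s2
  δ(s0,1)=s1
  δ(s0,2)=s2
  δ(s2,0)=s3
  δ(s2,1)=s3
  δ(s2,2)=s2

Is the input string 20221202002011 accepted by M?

start at s1
read '2': s1 → s0
read '0': s0 → s2
read '2': s2 → s2
read '2': s2 → s2
read '1': s2 → s3
read '2': s3 → s3
read '0': s3 → s0
read '2': s0 → s2
read '0': s2 → s3
read '0': s3 → s0
read '2': s0 → s2
read '0': s2 → s3
read '1': s3 → s2
read '1': s2 → s3
End state s3 is not accepting.

No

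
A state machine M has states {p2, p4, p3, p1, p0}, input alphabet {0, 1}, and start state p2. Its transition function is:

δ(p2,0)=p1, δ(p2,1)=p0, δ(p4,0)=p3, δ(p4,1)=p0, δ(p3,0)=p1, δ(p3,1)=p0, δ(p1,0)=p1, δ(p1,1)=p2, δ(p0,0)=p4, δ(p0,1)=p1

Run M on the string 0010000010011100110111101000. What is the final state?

Trace: p2 -0-> p1 -0-> p1 -1-> p2 -0-> p1 -0-> p1 -0-> p1 -0-> p1 -0-> p1 -1-> p2 -0-> p1 -0-> p1 -1-> p2 -1-> p0 -1-> p1 -0-> p1 -0-> p1 -1-> p2 -1-> p0 -0-> p4 -1-> p0 -1-> p1 -1-> p2 -1-> p0 -0-> p4 -1-> p0 -0-> p4 -0-> p3 -0-> p1

p1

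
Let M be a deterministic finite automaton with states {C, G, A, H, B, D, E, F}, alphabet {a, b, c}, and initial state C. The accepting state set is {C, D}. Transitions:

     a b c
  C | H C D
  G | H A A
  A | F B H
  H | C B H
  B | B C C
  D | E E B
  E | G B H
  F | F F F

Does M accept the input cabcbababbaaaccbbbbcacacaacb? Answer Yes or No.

Trace: C -c-> D -a-> E -b-> B -c-> C -b-> C -a-> H -b-> B -a-> B -b-> C -b-> C -a-> H -a-> C -a-> H -c-> H -c-> H -b-> B -b-> C -b-> C -b-> C -c-> D -a-> E -c-> H -a-> C -c-> D -a-> E -a-> G -c-> A -b-> B
End state B is not accepting.

No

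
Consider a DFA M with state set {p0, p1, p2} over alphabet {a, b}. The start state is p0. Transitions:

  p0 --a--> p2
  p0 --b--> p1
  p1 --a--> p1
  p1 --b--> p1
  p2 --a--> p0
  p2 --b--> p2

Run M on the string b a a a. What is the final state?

p1

start at p0
read 'b': p0 → p1
read 'a': p1 → p1
read 'a': p1 → p1
read 'a': p1 → p1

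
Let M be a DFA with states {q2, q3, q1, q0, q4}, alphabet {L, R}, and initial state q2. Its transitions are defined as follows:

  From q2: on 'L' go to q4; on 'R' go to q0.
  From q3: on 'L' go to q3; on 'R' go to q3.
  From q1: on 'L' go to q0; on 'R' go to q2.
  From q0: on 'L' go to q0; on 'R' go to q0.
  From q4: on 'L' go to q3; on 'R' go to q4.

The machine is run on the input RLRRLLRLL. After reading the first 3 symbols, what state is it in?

start at q2
read 'R': q2 → q0
read 'L': q0 → q0
read 'R': q0 → q0
After 3 symbols: q0.

q0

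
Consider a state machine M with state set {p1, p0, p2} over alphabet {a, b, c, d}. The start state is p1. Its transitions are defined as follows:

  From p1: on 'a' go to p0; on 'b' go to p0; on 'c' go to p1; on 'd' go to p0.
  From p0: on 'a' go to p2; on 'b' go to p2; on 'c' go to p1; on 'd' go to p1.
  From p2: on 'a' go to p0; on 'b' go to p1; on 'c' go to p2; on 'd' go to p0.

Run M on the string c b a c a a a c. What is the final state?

p1

p1 → p1 → p0 → p2 → p2 → p0 → p2 → p0 → p1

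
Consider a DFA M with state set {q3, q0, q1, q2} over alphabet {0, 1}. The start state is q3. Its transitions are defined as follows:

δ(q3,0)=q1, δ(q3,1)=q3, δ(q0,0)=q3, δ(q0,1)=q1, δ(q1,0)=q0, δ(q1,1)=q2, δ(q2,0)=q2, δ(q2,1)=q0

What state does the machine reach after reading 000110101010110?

q3

q3 → q1 → q0 → q3 → q3 → q3 → q1 → q2 → q2 → q0 → q3 → q3 → q1 → q2 → q0 → q3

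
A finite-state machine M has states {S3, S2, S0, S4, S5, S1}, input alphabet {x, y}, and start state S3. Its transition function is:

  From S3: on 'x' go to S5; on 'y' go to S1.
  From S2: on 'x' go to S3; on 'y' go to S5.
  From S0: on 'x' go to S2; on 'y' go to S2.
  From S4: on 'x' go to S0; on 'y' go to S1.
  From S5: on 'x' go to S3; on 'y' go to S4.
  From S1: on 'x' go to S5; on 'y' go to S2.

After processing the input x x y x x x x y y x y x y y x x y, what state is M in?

S1

S3 → S5 → S3 → S1 → S5 → S3 → S5 → S3 → S1 → S2 → S3 → S1 → S5 → S4 → S1 → S5 → S3 → S1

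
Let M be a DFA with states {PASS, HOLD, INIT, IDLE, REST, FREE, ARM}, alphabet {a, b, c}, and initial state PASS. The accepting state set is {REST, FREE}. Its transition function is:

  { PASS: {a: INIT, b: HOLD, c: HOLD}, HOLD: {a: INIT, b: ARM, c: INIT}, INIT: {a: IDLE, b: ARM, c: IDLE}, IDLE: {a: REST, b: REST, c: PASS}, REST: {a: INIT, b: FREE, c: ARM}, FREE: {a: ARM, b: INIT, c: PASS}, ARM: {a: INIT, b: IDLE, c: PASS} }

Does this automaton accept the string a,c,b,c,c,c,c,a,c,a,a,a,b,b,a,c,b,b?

No

PASS → INIT → IDLE → REST → ARM → PASS → HOLD → INIT → IDLE → PASS → INIT → IDLE → REST → FREE → INIT → IDLE → PASS → HOLD → ARM
End state ARM is not accepting.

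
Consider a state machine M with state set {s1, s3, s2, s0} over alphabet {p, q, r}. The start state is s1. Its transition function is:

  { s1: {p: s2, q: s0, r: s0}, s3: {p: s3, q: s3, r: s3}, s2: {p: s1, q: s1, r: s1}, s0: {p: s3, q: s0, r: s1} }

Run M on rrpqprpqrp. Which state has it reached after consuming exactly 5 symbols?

s2

Trace: s1 -r-> s0 -r-> s1 -p-> s2 -q-> s1 -p-> s2
After 5 symbols: s2.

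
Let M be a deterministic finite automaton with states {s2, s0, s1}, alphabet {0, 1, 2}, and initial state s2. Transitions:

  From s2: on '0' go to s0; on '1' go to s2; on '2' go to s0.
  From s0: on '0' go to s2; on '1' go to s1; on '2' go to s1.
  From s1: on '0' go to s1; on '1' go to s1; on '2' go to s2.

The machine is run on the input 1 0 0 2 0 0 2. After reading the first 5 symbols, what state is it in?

s2

start at s2
read '1': s2 → s2
read '0': s2 → s0
read '0': s0 → s2
read '2': s2 → s0
read '0': s0 → s2
After 5 symbols: s2.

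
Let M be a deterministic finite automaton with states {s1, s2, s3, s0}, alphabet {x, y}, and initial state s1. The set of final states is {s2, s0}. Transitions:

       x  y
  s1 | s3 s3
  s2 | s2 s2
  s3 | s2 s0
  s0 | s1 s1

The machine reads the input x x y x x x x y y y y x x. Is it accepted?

Yes

start at s1
read 'x': s1 → s3
read 'x': s3 → s2
read 'y': s2 → s2
read 'x': s2 → s2
read 'x': s2 → s2
read 'x': s2 → s2
read 'x': s2 → s2
read 'y': s2 → s2
read 'y': s2 → s2
read 'y': s2 → s2
read 'y': s2 → s2
read 'x': s2 → s2
read 'x': s2 → s2
End state s2 is accepting.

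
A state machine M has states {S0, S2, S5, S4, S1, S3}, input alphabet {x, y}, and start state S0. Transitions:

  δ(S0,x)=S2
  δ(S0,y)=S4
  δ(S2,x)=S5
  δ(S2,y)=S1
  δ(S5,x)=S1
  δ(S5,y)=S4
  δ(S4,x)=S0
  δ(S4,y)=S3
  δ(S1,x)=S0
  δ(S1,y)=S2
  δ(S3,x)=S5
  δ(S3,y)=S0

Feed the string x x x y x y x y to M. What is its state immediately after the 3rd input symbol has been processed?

S1

Trace: S0 -x-> S2 -x-> S5 -x-> S1
After 3 symbols: S1.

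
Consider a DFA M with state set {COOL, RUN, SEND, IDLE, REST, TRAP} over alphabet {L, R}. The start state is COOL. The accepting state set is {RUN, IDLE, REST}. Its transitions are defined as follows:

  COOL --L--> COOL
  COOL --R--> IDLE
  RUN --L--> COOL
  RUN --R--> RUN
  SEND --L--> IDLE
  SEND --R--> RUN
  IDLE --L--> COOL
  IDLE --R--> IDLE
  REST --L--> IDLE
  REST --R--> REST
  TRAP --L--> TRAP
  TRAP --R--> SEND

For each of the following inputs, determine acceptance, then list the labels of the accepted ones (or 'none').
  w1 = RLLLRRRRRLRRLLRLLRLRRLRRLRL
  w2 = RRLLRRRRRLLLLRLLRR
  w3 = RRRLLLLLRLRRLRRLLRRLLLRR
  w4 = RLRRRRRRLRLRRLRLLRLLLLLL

w2, w3

w1: COOL → IDLE → COOL → COOL → COOL → IDLE → IDLE → IDLE → IDLE → IDLE → COOL → IDLE → IDLE → COOL → COOL → IDLE → COOL → COOL → IDLE → COOL → IDLE → IDLE → COOL → IDLE → IDLE → COOL → IDLE → COOL  → end COOL, rejected
w2: COOL → IDLE → IDLE → COOL → COOL → IDLE → IDLE → IDLE → IDLE → IDLE → COOL → COOL → COOL → COOL → IDLE → COOL → COOL → IDLE → IDLE  → end IDLE, accepted
w3: COOL → IDLE → IDLE → IDLE → COOL → COOL → COOL → COOL → COOL → IDLE → COOL → IDLE → IDLE → COOL → IDLE → IDLE → COOL → COOL → IDLE → IDLE → COOL → COOL → COOL → IDLE → IDLE  → end IDLE, accepted
w4: COOL → IDLE → COOL → IDLE → IDLE → IDLE → IDLE → IDLE → IDLE → COOL → IDLE → COOL → IDLE → IDLE → COOL → IDLE → COOL → COOL → IDLE → COOL → COOL → COOL → COOL → COOL → COOL  → end COOL, rejected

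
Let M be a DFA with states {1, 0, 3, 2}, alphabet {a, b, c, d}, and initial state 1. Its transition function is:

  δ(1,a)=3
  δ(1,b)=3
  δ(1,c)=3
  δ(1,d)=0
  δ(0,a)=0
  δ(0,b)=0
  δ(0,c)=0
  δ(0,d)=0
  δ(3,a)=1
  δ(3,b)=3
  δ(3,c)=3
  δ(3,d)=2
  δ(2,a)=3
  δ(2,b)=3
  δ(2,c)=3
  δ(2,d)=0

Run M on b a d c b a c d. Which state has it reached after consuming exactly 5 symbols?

Trace: 1 -b-> 3 -a-> 1 -d-> 0 -c-> 0 -b-> 0
After 5 symbols: 0.

0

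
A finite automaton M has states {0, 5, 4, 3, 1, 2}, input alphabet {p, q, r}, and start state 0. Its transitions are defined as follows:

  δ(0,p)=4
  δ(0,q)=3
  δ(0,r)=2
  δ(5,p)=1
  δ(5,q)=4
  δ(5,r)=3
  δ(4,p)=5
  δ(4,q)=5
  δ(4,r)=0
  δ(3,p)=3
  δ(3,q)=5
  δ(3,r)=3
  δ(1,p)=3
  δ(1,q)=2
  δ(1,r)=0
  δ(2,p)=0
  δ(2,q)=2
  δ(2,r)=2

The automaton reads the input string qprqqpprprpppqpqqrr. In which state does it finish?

start at 0
read 'q': 0 → 3
read 'p': 3 → 3
read 'r': 3 → 3
read 'q': 3 → 5
read 'q': 5 → 4
read 'p': 4 → 5
read 'p': 5 → 1
read 'r': 1 → 0
read 'p': 0 → 4
read 'r': 4 → 0
read 'p': 0 → 4
read 'p': 4 → 5
read 'p': 5 → 1
read 'q': 1 → 2
read 'p': 2 → 0
read 'q': 0 → 3
read 'q': 3 → 5
read 'r': 5 → 3
read 'r': 3 → 3

3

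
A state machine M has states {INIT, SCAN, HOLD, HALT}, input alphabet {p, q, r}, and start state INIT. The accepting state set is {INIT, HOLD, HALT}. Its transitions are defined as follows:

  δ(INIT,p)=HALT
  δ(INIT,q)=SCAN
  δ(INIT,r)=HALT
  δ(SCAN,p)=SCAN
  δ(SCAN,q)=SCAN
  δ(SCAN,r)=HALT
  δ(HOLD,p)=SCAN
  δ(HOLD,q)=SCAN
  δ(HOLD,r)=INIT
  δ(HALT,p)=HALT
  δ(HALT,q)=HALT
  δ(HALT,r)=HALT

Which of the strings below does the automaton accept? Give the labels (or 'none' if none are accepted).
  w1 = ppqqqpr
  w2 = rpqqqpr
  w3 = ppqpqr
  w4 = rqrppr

w1: INIT → HALT → HALT → HALT → HALT → HALT → HALT → HALT  → end HALT, accepted
w2: INIT → HALT → HALT → HALT → HALT → HALT → HALT → HALT  → end HALT, accepted
w3: INIT → HALT → HALT → HALT → HALT → HALT → HALT  → end HALT, accepted
w4: INIT → HALT → HALT → HALT → HALT → HALT → HALT  → end HALT, accepted

w1, w2, w3, w4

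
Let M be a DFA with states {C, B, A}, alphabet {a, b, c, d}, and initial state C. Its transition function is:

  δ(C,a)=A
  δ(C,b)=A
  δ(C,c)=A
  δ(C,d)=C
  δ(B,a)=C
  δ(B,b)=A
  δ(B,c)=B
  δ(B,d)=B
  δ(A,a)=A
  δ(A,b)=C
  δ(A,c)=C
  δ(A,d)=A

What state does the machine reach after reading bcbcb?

A

C → A → C → A → C → A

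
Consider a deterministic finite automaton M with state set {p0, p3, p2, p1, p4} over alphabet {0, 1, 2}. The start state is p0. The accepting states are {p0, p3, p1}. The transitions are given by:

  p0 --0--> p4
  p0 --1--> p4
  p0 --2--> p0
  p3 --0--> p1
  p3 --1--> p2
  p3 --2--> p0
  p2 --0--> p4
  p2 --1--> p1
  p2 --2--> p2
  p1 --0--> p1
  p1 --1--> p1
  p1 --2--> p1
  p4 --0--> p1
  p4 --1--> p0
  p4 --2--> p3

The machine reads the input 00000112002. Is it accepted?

start at p0
read '0': p0 → p4
read '0': p4 → p1
read '0': p1 → p1
read '0': p1 → p1
read '0': p1 → p1
read '1': p1 → p1
read '1': p1 → p1
read '2': p1 → p1
read '0': p1 → p1
read '0': p1 → p1
read '2': p1 → p1
End state p1 is accepting.

Yes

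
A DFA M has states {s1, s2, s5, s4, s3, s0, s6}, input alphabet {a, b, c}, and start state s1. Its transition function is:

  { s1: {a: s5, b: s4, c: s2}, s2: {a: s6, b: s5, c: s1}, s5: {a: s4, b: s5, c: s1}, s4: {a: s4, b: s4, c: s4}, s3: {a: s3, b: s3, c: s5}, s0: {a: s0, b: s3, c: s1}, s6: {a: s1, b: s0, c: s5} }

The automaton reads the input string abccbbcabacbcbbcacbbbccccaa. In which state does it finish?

start at s1
read 'a': s1 → s5
read 'b': s5 → s5
read 'c': s5 → s1
read 'c': s1 → s2
read 'b': s2 → s5
read 'b': s5 → s5
read 'c': s5 → s1
read 'a': s1 → s5
read 'b': s5 → s5
read 'a': s5 → s4
read 'c': s4 → s4
read 'b': s4 → s4
read 'c': s4 → s4
read 'b': s4 → s4
read 'b': s4 → s4
read 'c': s4 → s4
read 'a': s4 → s4
read 'c': s4 → s4
read 'b': s4 → s4
read 'b': s4 → s4
read 'b': s4 → s4
read 'c': s4 → s4
read 'c': s4 → s4
read 'c': s4 → s4
read 'c': s4 → s4
read 'a': s4 → s4
read 'a': s4 → s4

s4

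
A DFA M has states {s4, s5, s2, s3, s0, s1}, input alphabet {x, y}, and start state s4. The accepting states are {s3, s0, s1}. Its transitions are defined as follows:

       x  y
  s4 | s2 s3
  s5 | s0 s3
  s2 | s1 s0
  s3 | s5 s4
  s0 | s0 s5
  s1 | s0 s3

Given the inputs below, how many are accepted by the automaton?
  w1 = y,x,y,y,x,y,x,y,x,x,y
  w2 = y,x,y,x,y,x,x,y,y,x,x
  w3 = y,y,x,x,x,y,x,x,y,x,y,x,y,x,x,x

2

w1:
  start at s4
  read 'y': s4 → s3
  read 'x': s3 → s5
  read 'y': s5 → s3
  read 'y': s3 → s4
  read 'x': s4 → s2
  read 'y': s2 → s0
  read 'x': s0 → s0
  read 'y': s0 → s5
  read 'x': s5 → s0
  read 'x': s0 → s0
  read 'y': s0 → s5
  end s5, rejected
w2:
  start at s4
  read 'y': s4 → s3
  read 'x': s3 → s5
  read 'y': s5 → s3
  read 'x': s3 → s5
  read 'y': s5 → s3
  read 'x': s3 → s5
  read 'x': s5 → s0
  read 'y': s0 → s5
  read 'y': s5 → s3
  read 'x': s3 → s5
  read 'x': s5 → s0
  end s0, accepted
w3:
  start at s4
  read 'y': s4 → s3
  read 'y': s3 → s4
  read 'x': s4 → s2
  read 'x': s2 → s1
  read 'x': s1 → s0
  read 'y': s0 → s5
  read 'x': s5 → s0
  read 'x': s0 → s0
  read 'y': s0 → s5
  read 'x': s5 → s0
  read 'y': s0 → s5
  read 'x': s5 → s0
  read 'y': s0 → s5
  read 'x': s5 → s0
  read 'x': s0 → s0
  read 'x': s0 → s0
  end s0, accepted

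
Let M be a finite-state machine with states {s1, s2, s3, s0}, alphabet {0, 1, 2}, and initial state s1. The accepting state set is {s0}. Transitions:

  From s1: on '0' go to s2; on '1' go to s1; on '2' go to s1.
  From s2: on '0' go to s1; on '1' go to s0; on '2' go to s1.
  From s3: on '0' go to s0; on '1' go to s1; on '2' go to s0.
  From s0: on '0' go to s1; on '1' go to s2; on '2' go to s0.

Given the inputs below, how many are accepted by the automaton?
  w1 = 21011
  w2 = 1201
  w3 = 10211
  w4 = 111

w1:
  start at s1
  read '2': s1 → s1
  read '1': s1 → s1
  read '0': s1 → s2
  read '1': s2 → s0
  read '1': s0 → s2
  end s2, rejected
w2:
  start at s1
  read '1': s1 → s1
  read '2': s1 → s1
  read '0': s1 → s2
  read '1': s2 → s0
  end s0, accepted
w3:
  start at s1
  read '1': s1 → s1
  read '0': s1 → s2
  read '2': s2 → s1
  read '1': s1 → s1
  read '1': s1 → s1
  end s1, rejected
w4:
  start at s1
  read '1': s1 → s1
  read '1': s1 → s1
  read '1': s1 → s1
  end s1, rejected

1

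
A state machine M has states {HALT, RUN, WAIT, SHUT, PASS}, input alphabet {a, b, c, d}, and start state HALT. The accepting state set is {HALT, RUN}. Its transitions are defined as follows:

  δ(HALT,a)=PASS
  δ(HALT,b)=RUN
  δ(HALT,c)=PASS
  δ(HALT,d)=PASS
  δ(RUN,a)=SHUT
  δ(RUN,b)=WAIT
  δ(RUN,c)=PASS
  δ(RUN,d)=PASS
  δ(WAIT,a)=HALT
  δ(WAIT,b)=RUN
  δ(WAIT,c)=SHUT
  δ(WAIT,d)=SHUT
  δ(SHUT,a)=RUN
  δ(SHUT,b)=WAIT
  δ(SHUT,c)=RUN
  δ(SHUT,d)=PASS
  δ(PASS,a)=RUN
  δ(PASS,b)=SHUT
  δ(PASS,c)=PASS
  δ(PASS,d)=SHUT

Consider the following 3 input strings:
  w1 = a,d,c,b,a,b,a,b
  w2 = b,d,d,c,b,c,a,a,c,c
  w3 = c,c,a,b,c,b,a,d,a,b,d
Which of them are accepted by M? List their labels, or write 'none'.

none

w1: Trace: HALT -a-> PASS -d-> SHUT -c-> RUN -b-> WAIT -a-> HALT -b-> RUN -a-> SHUT -b-> WAIT  → end WAIT, rejected
w2: Trace: HALT -b-> RUN -d-> PASS -d-> SHUT -c-> RUN -b-> WAIT -c-> SHUT -a-> RUN -a-> SHUT -c-> RUN -c-> PASS  → end PASS, rejected
w3: Trace: HALT -c-> PASS -c-> PASS -a-> RUN -b-> WAIT -c-> SHUT -b-> WAIT -a-> HALT -d-> PASS -a-> RUN -b-> WAIT -d-> SHUT  → end SHUT, rejected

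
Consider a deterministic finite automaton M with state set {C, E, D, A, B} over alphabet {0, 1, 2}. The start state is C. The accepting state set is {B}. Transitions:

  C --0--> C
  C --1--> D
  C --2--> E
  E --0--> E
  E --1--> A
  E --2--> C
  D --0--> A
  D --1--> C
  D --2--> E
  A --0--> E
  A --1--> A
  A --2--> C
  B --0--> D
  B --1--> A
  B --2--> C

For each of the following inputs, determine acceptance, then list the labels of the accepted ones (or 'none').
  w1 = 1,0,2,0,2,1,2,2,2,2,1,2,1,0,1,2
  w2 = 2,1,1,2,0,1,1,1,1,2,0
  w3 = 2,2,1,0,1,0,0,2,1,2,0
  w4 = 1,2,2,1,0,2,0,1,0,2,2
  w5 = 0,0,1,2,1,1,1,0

w1: C → D → A → C → C → E → A → C → E → C → E → A → C → D → A → A → C  → end C, rejected
w2: C → E → A → A → C → C → D → C → D → C → E → E  → end E, rejected
w3: C → E → C → D → A → A → E → E → C → D → E → E  → end E, rejected
w4: C → D → E → C → D → A → C → C → D → A → C → E  → end E, rejected
w5: C → C → C → D → E → A → A → A → E  → end E, rejected

none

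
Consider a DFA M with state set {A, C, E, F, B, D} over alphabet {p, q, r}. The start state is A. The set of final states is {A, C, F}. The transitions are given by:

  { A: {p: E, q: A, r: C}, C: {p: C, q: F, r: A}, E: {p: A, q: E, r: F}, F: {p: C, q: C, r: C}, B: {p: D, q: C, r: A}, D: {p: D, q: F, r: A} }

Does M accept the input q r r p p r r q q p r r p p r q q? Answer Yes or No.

Yes

start at A
read 'q': A → A
read 'r': A → C
read 'r': C → A
read 'p': A → E
read 'p': E → A
read 'r': A → C
read 'r': C → A
read 'q': A → A
read 'q': A → A
read 'p': A → E
read 'r': E → F
read 'r': F → C
read 'p': C → C
read 'p': C → C
read 'r': C → A
read 'q': A → A
read 'q': A → A
End state A is accepting.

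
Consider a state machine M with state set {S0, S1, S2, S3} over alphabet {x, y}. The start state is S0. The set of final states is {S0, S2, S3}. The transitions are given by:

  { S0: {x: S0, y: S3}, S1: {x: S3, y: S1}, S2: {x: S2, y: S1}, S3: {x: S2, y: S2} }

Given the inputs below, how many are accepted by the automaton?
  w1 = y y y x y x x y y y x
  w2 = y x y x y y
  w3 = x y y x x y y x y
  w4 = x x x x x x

3

w1:
  start at S0
  read 'y': S0 → S3
  read 'y': S3 → S2
  read 'y': S2 → S1
  read 'x': S1 → S3
  read 'y': S3 → S2
  read 'x': S2 → S2
  read 'x': S2 → S2
  read 'y': S2 → S1
  read 'y': S1 → S1
  read 'y': S1 → S1
  read 'x': S1 → S3
  end S3, accepted
w2:
  start at S0
  read 'y': S0 → S3
  read 'x': S3 → S2
  read 'y': S2 → S1
  read 'x': S1 → S3
  read 'y': S3 → S2
  read 'y': S2 → S1
  end S1, rejected
w3:
  start at S0
  read 'x': S0 → S0
  read 'y': S0 → S3
  read 'y': S3 → S2
  read 'x': S2 → S2
  read 'x': S2 → S2
  read 'y': S2 → S1
  read 'y': S1 → S1
  read 'x': S1 → S3
  read 'y': S3 → S2
  end S2, accepted
w4:
  start at S0
  read 'x': S0 → S0
  read 'x': S0 → S0
  read 'x': S0 → S0
  read 'x': S0 → S0
  read 'x': S0 → S0
  read 'x': S0 → S0
  end S0, accepted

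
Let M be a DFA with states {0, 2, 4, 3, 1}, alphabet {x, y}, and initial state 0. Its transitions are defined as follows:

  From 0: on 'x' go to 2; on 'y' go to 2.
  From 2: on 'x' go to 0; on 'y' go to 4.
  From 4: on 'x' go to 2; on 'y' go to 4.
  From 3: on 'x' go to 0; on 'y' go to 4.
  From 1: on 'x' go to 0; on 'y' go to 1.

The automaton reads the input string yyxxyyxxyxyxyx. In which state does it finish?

0

Trace: 0 -y-> 2 -y-> 4 -x-> 2 -x-> 0 -y-> 2 -y-> 4 -x-> 2 -x-> 0 -y-> 2 -x-> 0 -y-> 2 -x-> 0 -y-> 2 -x-> 0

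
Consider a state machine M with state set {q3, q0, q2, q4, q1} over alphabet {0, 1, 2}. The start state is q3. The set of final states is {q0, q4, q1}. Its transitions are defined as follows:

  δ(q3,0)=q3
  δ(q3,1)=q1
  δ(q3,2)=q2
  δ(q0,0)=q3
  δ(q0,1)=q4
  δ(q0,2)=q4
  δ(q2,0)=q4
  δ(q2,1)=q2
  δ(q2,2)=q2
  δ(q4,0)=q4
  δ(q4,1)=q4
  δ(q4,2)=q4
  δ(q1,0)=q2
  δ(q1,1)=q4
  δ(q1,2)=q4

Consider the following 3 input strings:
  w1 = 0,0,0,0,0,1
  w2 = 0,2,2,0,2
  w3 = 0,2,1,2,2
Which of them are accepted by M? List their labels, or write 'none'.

w1: Trace: q3 -0-> q3 -0-> q3 -0-> q3 -0-> q3 -0-> q3 -1-> q1  → end q1, accepted
w2: Trace: q3 -0-> q3 -2-> q2 -2-> q2 -0-> q4 -2-> q4  → end q4, accepted
w3: Trace: q3 -0-> q3 -2-> q2 -1-> q2 -2-> q2 -2-> q2  → end q2, rejected

w1, w2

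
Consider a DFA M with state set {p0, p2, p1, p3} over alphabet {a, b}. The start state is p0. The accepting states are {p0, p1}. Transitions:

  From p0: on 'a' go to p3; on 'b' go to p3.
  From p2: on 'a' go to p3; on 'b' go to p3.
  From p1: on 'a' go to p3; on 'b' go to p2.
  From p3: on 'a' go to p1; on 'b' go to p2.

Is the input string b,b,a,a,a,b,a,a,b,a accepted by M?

No

start at p0
read 'b': p0 → p3
read 'b': p3 → p2
read 'a': p2 → p3
read 'a': p3 → p1
read 'a': p1 → p3
read 'b': p3 → p2
read 'a': p2 → p3
read 'a': p3 → p1
read 'b': p1 → p2
read 'a': p2 → p3
End state p3 is not accepting.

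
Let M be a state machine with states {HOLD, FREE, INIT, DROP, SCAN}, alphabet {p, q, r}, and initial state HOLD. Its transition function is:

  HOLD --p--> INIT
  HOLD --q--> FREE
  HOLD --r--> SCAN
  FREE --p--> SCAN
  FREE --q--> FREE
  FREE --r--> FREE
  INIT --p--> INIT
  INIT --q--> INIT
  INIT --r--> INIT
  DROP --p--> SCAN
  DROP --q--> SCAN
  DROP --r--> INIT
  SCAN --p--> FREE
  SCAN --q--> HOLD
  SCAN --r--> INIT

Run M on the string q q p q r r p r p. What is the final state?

INIT

HOLD → FREE → FREE → SCAN → HOLD → SCAN → INIT → INIT → INIT → INIT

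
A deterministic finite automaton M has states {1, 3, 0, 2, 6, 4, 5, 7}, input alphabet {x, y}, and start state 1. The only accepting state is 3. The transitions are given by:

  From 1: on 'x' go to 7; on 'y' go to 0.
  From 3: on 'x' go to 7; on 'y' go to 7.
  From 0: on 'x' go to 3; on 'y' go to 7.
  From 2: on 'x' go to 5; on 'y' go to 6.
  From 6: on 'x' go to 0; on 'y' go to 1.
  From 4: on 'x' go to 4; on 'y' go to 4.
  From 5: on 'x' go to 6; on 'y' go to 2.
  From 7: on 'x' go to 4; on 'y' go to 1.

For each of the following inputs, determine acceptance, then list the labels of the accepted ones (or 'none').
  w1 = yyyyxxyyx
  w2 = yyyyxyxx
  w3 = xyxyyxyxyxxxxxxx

w1

w1: 1 → 0 → 7 → 1 → 0 → 3 → 7 → 1 → 0 → 3  → end 3, accepted
w2: 1 → 0 → 7 → 1 → 0 → 3 → 7 → 4 → 4  → end 4, rejected
w3: 1 → 7 → 1 → 7 → 1 → 0 → 3 → 7 → 4 → 4 → 4 → 4 → 4 → 4 → 4 → 4 → 4  → end 4, rejected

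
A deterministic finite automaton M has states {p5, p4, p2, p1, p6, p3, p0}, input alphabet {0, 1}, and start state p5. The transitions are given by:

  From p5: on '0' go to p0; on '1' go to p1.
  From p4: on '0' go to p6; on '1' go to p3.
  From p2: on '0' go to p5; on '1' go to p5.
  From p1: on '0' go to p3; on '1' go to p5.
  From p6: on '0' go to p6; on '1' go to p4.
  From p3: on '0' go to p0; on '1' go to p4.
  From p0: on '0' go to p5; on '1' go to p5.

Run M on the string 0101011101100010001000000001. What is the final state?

p5

start at p5
read '0': p5 → p0
read '1': p0 → p5
read '0': p5 → p0
read '1': p0 → p5
read '0': p5 → p0
read '1': p0 → p5
read '1': p5 → p1
read '1': p1 → p5
read '0': p5 → p0
read '1': p0 → p5
read '1': p5 → p1
read '0': p1 → p3
read '0': p3 → p0
read '0': p0 → p5
read '1': p5 → p1
read '0': p1 → p3
read '0': p3 → p0
read '0': p0 → p5
read '1': p5 → p1
read '0': p1 → p3
read '0': p3 → p0
read '0': p0 → p5
read '0': p5 → p0
read '0': p0 → p5
read '0': p5 → p0
read '0': p0 → p5
read '0': p5 → p0
read '1': p0 → p5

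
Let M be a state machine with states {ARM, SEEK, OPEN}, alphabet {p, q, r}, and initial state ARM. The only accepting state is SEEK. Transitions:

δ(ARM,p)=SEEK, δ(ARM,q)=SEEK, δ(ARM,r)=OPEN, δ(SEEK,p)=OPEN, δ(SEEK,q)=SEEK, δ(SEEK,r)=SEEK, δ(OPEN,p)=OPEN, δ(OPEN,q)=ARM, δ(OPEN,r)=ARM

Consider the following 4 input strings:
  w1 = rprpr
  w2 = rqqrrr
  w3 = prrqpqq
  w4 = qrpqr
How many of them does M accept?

3

w1:
  start at ARM
  read 'r': ARM → OPEN
  read 'p': OPEN → OPEN
  read 'r': OPEN → ARM
  read 'p': ARM → SEEK
  read 'r': SEEK → SEEK
  end SEEK, accepted
w2:
  start at ARM
  read 'r': ARM → OPEN
  read 'q': OPEN → ARM
  read 'q': ARM → SEEK
  read 'r': SEEK → SEEK
  read 'r': SEEK → SEEK
  read 'r': SEEK → SEEK
  end SEEK, accepted
w3:
  start at ARM
  read 'p': ARM → SEEK
  read 'r': SEEK → SEEK
  read 'r': SEEK → SEEK
  read 'q': SEEK → SEEK
  read 'p': SEEK → OPEN
  read 'q': OPEN → ARM
  read 'q': ARM → SEEK
  end SEEK, accepted
w4:
  start at ARM
  read 'q': ARM → SEEK
  read 'r': SEEK → SEEK
  read 'p': SEEK → OPEN
  read 'q': OPEN → ARM
  read 'r': ARM → OPEN
  end OPEN, rejected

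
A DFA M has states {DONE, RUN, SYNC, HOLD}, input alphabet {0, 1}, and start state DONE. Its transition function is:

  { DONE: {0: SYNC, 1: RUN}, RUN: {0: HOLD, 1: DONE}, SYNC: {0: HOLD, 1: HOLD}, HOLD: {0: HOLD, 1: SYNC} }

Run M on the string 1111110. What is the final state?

DONE → RUN → DONE → RUN → DONE → RUN → DONE → SYNC

SYNC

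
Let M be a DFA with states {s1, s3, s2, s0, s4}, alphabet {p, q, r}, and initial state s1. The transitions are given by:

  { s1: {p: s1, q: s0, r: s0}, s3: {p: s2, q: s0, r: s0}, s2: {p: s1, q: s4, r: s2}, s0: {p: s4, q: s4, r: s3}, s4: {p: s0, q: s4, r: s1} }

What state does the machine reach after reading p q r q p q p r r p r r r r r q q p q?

s4

start at s1
read 'p': s1 → s1
read 'q': s1 → s0
read 'r': s0 → s3
read 'q': s3 → s0
read 'p': s0 → s4
read 'q': s4 → s4
read 'p': s4 → s0
read 'r': s0 → s3
read 'r': s3 → s0
read 'p': s0 → s4
read 'r': s4 → s1
read 'r': s1 → s0
read 'r': s0 → s3
read 'r': s3 → s0
read 'r': s0 → s3
read 'q': s3 → s0
read 'q': s0 → s4
read 'p': s4 → s0
read 'q': s0 → s4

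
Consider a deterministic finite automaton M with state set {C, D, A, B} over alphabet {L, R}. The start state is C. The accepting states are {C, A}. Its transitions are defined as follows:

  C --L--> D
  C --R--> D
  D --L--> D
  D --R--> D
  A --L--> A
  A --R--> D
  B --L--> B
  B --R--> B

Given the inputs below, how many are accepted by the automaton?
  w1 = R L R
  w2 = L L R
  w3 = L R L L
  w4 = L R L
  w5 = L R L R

0

w1:
  start at C
  read 'R': C → D
  read 'L': D → D
  read 'R': D → D
  end D, rejected
w2:
  start at C
  read 'L': C → D
  read 'L': D → D
  read 'R': D → D
  end D, rejected
w3:
  start at C
  read 'L': C → D
  read 'R': D → D
  read 'L': D → D
  read 'L': D → D
  end D, rejected
w4:
  start at C
  read 'L': C → D
  read 'R': D → D
  read 'L': D → D
  end D, rejected
w5:
  start at C
  read 'L': C → D
  read 'R': D → D
  read 'L': D → D
  read 'R': D → D
  end D, rejected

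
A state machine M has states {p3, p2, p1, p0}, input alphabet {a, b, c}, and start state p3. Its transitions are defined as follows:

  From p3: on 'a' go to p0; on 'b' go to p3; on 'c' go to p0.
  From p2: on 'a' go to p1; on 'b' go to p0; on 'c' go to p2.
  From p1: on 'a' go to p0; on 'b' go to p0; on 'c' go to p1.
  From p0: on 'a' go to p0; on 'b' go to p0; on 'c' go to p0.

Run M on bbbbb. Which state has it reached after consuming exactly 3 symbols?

p3

p3 → p3 → p3 → p3
After 3 symbols: p3.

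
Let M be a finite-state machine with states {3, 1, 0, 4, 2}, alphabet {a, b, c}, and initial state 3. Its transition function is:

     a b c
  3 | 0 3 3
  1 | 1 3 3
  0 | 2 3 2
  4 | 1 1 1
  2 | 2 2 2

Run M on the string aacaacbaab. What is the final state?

Trace: 3 -a-> 0 -a-> 2 -c-> 2 -a-> 2 -a-> 2 -c-> 2 -b-> 2 -a-> 2 -a-> 2 -b-> 2

2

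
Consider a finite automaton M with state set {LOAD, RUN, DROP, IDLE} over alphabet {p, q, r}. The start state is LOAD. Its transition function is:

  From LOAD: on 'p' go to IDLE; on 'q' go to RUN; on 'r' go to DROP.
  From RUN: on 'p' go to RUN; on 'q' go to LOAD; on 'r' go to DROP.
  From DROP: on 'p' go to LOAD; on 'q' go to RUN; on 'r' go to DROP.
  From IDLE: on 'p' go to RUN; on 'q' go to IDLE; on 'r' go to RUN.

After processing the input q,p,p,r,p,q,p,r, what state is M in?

Trace: LOAD -q-> RUN -p-> RUN -p-> RUN -r-> DROP -p-> LOAD -q-> RUN -p-> RUN -r-> DROP

DROP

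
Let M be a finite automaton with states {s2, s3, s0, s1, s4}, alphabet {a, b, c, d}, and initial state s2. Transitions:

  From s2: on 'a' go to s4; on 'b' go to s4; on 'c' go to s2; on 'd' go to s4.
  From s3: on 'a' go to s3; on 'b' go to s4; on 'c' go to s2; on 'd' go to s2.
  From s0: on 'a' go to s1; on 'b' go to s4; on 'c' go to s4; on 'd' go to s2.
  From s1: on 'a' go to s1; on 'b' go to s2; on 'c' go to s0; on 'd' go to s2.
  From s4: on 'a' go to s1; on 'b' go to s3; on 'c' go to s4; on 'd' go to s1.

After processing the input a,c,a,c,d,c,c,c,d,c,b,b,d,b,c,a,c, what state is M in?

s2 → s4 → s4 → s1 → s0 → s2 → s2 → s2 → s2 → s4 → s4 → s3 → s4 → s1 → s2 → s2 → s4 → s4

s4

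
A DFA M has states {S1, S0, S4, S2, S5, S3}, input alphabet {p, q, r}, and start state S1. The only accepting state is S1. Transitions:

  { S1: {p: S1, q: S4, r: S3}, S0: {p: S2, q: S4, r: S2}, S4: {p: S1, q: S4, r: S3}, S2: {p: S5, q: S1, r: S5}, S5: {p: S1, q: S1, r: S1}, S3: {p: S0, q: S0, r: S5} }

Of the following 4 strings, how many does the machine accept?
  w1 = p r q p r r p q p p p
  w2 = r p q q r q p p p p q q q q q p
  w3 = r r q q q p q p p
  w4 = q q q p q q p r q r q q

w1: S1 → S1 → S3 → S0 → S2 → S5 → S1 → S1 → S4 → S1 → S1 → S1  → end S1, accepted
w2: S1 → S3 → S0 → S4 → S4 → S3 → S0 → S2 → S5 → S1 → S1 → S4 → S4 → S4 → S4 → S4 → S1  → end S1, accepted
w3: S1 → S3 → S5 → S1 → S4 → S4 → S1 → S4 → S1 → S1  → end S1, accepted
w4: S1 → S4 → S4 → S4 → S1 → S4 → S4 → S1 → S3 → S0 → S2 → S1 → S4  → end S4, rejected

3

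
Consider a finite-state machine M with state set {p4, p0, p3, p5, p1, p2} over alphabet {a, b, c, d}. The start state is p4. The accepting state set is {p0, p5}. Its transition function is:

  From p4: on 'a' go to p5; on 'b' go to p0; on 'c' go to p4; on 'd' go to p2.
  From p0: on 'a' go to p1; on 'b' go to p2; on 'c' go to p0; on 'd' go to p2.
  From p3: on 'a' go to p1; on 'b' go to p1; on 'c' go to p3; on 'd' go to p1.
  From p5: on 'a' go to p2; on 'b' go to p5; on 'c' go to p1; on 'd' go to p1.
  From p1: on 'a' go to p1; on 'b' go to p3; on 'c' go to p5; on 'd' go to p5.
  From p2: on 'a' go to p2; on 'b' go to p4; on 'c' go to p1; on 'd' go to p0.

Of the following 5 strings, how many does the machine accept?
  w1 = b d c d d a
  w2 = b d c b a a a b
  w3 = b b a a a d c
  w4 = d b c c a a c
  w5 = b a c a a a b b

2

w1: Trace: p4 -b-> p0 -d-> p2 -c-> p1 -d-> p5 -d-> p1 -a-> p1  → end p1, rejected
w2: Trace: p4 -b-> p0 -d-> p2 -c-> p1 -b-> p3 -a-> p1 -a-> p1 -a-> p1 -b-> p3  → end p3, rejected
w3: Trace: p4 -b-> p0 -b-> p2 -a-> p2 -a-> p2 -a-> p2 -d-> p0 -c-> p0  → end p0, accepted
w4: Trace: p4 -d-> p2 -b-> p4 -c-> p4 -c-> p4 -a-> p5 -a-> p2 -c-> p1  → end p1, rejected
w5: Trace: p4 -b-> p0 -a-> p1 -c-> p5 -a-> p2 -a-> p2 -a-> p2 -b-> p4 -b-> p0  → end p0, accepted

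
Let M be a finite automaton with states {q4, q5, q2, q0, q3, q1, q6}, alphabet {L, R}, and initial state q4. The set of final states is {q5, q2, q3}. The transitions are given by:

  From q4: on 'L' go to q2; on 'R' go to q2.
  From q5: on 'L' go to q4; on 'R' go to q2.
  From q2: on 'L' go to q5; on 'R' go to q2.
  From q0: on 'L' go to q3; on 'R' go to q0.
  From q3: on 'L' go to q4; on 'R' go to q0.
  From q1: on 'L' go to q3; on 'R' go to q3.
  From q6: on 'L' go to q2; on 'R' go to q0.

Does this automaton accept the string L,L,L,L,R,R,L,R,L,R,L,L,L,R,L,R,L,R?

Yes

Trace: q4 -L-> q2 -L-> q5 -L-> q4 -L-> q2 -R-> q2 -R-> q2 -L-> q5 -R-> q2 -L-> q5 -R-> q2 -L-> q5 -L-> q4 -L-> q2 -R-> q2 -L-> q5 -R-> q2 -L-> q5 -R-> q2
End state q2 is accepting.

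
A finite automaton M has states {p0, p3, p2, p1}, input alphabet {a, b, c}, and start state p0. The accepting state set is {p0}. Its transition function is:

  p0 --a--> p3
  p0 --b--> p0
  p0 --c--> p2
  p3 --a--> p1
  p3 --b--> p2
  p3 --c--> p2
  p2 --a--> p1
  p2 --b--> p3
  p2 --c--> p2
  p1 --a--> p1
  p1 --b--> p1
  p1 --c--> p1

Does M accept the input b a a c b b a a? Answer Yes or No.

No

start at p0
read 'b': p0 → p0
read 'a': p0 → p3
read 'a': p3 → p1
read 'c': p1 → p1
read 'b': p1 → p1
read 'b': p1 → p1
read 'a': p1 → p1
read 'a': p1 → p1
End state p1 is not accepting.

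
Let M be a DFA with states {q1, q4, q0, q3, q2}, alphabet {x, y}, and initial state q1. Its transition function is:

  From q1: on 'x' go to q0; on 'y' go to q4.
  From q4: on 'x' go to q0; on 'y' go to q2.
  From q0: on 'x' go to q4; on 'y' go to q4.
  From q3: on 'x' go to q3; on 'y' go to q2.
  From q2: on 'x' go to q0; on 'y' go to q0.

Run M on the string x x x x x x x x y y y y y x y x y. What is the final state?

q1 → q0 → q4 → q0 → q4 → q0 → q4 → q0 → q4 → q2 → q0 → q4 → q2 → q0 → q4 → q2 → q0 → q4

q4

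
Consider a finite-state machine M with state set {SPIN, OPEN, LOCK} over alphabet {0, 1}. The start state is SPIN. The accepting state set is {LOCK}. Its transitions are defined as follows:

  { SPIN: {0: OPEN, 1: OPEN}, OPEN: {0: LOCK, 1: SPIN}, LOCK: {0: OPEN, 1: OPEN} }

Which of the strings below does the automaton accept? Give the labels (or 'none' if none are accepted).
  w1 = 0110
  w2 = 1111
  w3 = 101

w1: Trace: SPIN -0-> OPEN -1-> SPIN -1-> OPEN -0-> LOCK  → end LOCK, accepted
w2: Trace: SPIN -1-> OPEN -1-> SPIN -1-> OPEN -1-> SPIN  → end SPIN, rejected
w3: Trace: SPIN -1-> OPEN -0-> LOCK -1-> OPEN  → end OPEN, rejected

w1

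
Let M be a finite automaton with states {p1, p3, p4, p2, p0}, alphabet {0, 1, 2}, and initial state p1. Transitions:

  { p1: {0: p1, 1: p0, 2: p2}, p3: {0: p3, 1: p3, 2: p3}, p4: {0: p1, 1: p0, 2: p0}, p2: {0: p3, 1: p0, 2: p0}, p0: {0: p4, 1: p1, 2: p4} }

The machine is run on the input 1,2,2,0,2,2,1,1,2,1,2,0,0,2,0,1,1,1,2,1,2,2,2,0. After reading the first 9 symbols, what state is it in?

p1 → p0 → p4 → p0 → p4 → p0 → p4 → p0 → p1 → p2
After 9 symbols: p2.

p2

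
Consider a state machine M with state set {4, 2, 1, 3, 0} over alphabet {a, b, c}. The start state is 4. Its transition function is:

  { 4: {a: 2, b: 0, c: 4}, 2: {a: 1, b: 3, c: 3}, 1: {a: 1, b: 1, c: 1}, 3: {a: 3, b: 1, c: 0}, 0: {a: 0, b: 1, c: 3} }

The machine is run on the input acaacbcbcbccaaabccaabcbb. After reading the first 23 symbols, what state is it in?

1

start at 4
read 'a': 4 → 2
read 'c': 2 → 3
read 'a': 3 → 3
read 'a': 3 → 3
read 'c': 3 → 0
read 'b': 0 → 1
read 'c': 1 → 1
read 'b': 1 → 1
read 'c': 1 → 1
read 'b': 1 → 1
read 'c': 1 → 1
read 'c': 1 → 1
read 'a': 1 → 1
read 'a': 1 → 1
read 'a': 1 → 1
read 'b': 1 → 1
read 'c': 1 → 1
read 'c': 1 → 1
read 'a': 1 → 1
read 'a': 1 → 1
read 'b': 1 → 1
read 'c': 1 → 1
read 'b': 1 → 1
After 23 symbols: 1.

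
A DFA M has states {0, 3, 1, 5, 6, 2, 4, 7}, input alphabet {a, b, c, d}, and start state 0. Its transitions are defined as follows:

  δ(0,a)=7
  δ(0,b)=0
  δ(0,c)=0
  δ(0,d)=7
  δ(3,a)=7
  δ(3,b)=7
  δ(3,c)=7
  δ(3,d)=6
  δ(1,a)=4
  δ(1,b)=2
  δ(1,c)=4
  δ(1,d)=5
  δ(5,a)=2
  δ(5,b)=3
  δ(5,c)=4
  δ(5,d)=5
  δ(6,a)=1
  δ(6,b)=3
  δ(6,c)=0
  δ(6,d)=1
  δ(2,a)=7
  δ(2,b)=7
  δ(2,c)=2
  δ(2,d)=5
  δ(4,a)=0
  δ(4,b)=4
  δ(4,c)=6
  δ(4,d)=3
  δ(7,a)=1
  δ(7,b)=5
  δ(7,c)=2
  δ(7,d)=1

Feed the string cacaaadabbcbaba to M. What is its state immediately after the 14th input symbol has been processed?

7

Trace: 0 -c-> 0 -a-> 7 -c-> 2 -a-> 7 -a-> 1 -a-> 4 -d-> 3 -a-> 7 -b-> 5 -b-> 3 -c-> 7 -b-> 5 -a-> 2 -b-> 7
After 14 symbols: 7.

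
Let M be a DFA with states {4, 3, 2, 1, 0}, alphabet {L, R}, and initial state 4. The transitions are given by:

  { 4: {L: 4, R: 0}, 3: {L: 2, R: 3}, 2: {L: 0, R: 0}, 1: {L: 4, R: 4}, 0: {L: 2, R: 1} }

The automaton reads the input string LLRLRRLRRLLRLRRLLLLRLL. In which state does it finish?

0

Trace: 4 -L-> 4 -L-> 4 -R-> 0 -L-> 2 -R-> 0 -R-> 1 -L-> 4 -R-> 0 -R-> 1 -L-> 4 -L-> 4 -R-> 0 -L-> 2 -R-> 0 -R-> 1 -L-> 4 -L-> 4 -L-> 4 -L-> 4 -R-> 0 -L-> 2 -L-> 0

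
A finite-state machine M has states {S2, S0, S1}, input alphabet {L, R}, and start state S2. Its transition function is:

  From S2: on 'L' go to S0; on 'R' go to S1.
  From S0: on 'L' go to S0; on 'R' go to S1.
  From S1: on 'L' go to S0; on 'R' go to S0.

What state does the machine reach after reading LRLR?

Trace: S2 -L-> S0 -R-> S1 -L-> S0 -R-> S1

S1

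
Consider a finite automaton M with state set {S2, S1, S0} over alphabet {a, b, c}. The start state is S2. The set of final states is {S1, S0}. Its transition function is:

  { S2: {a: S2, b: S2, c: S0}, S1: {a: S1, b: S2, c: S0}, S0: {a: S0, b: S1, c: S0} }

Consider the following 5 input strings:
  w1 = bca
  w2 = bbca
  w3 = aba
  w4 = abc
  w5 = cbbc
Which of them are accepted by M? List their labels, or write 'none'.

w1, w2, w4, w5

w1: Trace: S2 -b-> S2 -c-> S0 -a-> S0  → end S0, accepted
w2: Trace: S2 -b-> S2 -b-> S2 -c-> S0 -a-> S0  → end S0, accepted
w3: Trace: S2 -a-> S2 -b-> S2 -a-> S2  → end S2, rejected
w4: Trace: S2 -a-> S2 -b-> S2 -c-> S0  → end S0, accepted
w5: Trace: S2 -c-> S0 -b-> S1 -b-> S2 -c-> S0  → end S0, accepted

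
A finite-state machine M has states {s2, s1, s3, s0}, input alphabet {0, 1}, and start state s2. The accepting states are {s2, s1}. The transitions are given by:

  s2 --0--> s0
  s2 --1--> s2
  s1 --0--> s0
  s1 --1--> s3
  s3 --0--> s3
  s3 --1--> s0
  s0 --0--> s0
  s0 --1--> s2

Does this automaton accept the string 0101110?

No

start at s2
read '0': s2 → s0
read '1': s0 → s2
read '0': s2 → s0
read '1': s0 → s2
read '1': s2 → s2
read '1': s2 → s2
read '0': s2 → s0
End state s0 is not accepting.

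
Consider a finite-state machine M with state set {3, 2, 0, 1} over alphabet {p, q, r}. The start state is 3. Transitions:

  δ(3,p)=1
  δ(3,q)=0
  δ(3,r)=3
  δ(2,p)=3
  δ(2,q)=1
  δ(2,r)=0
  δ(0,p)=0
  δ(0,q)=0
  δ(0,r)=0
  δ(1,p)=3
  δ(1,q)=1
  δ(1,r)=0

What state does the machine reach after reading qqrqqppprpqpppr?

0

3 → 0 → 0 → 0 → 0 → 0 → 0 → 0 → 0 → 0 → 0 → 0 → 0 → 0 → 0 → 0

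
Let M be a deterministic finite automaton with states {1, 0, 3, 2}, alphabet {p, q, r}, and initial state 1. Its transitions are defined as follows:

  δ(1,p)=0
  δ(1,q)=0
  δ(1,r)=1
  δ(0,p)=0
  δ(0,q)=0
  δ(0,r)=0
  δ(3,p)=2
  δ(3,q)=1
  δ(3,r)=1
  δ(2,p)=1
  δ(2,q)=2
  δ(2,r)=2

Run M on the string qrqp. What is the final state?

0

start at 1
read 'q': 1 → 0
read 'r': 0 → 0
read 'q': 0 → 0
read 'p': 0 → 0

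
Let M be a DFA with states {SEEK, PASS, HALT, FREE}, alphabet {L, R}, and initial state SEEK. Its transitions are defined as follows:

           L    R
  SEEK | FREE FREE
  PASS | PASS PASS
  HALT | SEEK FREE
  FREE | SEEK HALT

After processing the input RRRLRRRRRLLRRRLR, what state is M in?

Trace: SEEK -R-> FREE -R-> HALT -R-> FREE -L-> SEEK -R-> FREE -R-> HALT -R-> FREE -R-> HALT -R-> FREE -L-> SEEK -L-> FREE -R-> HALT -R-> FREE -R-> HALT -L-> SEEK -R-> FREE

FREE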